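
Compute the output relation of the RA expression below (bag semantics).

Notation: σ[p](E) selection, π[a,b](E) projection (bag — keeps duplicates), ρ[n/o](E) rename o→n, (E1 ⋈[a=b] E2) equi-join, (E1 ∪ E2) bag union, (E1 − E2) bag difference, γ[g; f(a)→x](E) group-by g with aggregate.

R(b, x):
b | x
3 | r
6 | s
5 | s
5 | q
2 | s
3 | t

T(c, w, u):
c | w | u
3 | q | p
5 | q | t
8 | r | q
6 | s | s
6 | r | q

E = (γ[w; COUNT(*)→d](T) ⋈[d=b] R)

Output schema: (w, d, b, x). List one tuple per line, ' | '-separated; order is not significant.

Per-node cardinality:
  T → 5
  γ[w; COUNT(*)→d](T) → 3
  R → 6
  (γ[w; COUNT(*)→d](T) ⋈[d=b] R) → 2

== RESULT ==
w | d | b | x
q | 2 | 2 | s
r | 2 | 2 | s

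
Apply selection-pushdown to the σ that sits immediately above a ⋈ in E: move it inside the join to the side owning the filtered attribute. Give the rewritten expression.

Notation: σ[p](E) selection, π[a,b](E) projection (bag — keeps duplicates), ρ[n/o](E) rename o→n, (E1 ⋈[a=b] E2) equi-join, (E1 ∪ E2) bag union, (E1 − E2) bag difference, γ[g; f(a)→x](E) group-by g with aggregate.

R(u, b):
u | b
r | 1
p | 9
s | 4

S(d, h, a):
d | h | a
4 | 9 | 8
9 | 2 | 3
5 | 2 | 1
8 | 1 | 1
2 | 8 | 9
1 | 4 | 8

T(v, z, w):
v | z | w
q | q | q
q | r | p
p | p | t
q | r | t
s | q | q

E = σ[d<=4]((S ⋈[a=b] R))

σ filters on d, owned by the left side.
E' = (σ[d<=4](S) ⋈[a=b] R)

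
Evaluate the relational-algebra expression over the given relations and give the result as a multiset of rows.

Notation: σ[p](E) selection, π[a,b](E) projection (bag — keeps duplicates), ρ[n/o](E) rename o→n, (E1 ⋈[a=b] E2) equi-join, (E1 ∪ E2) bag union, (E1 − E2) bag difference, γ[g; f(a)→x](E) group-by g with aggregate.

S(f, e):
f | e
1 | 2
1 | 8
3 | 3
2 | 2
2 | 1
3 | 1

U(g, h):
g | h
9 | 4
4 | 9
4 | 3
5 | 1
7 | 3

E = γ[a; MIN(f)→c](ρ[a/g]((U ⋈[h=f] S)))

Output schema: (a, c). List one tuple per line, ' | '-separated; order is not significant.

Subexpression sizes:
  U → 5
  S → 6
  (U ⋈[h=f] S) → 6
  ρ[a/g]((U ⋈[h=f] S)) → 6
  γ[a; MIN(f)→c](ρ[a/g]((U ⋈[h=f] S))) → 3

== RESULT ==
a | c
4 | 3
5 | 1
7 | 3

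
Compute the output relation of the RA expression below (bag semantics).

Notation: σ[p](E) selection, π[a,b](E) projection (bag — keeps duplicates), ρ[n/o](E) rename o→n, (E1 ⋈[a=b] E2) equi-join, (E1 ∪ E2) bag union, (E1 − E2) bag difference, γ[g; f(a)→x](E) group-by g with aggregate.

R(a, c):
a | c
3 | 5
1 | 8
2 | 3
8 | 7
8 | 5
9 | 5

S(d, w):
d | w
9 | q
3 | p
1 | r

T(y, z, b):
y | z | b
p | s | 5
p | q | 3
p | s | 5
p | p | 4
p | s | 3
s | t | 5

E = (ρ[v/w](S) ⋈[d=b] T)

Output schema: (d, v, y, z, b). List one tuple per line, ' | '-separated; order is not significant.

Row counts bottom-up:
  S → 3
  ρ[v/w](S) → 3
  T → 6
  (ρ[v/w](S) ⋈[d=b] T) → 2

== RESULT ==
d | v | y | z | b
3 | p | p | q | 3
3 | p | p | s | 3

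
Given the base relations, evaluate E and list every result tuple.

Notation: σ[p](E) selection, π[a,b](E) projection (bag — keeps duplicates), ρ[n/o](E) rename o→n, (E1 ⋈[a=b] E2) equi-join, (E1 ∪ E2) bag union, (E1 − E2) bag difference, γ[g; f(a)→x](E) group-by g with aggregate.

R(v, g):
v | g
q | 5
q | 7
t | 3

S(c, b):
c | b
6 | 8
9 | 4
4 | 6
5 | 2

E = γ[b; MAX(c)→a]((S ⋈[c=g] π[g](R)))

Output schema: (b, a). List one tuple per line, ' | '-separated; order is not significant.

Stepwise |·|:
  S → 4
  R → 3
  π[g](R) → 3
  (S ⋈[c=g] π[g](R)) → 1
  γ[b; MAX(c)→a]((S ⋈[c=g] π[g](R))) → 1

== RESULT ==
b | a
2 | 5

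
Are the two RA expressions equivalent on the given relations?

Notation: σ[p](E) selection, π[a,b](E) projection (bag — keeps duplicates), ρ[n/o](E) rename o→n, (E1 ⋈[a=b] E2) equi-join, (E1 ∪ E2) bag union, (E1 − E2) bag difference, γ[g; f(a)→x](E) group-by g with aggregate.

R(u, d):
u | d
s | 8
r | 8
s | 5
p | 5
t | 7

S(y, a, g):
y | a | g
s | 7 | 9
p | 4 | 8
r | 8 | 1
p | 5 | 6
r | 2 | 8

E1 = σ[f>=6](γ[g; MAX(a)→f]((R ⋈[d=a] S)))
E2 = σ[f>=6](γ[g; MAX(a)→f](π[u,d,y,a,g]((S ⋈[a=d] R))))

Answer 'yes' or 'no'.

E1 stepwise |·|:
  R → 5
  S → 5
  (R ⋈[d=a] S) → 5
  γ[g; MAX(a)→f]((R ⋈[d=a] S)) → 3
  σ[f>=6](γ[g; MAX(a)→f]((R ⋈[d=a] S))) → 2
E2 stepwise |·|:
  S → 5
  R → 5
  (S ⋈[a=d] R) → 5
  π[u,d,y,a,g]((S ⋈[a=d] R)) → 5
  γ[g; MAX(a)→f](π[u,d,y,a,g]((S ⋈[a=d] R))) → 3
  σ[f>=6](γ[g; MAX(a)→f](π[u,d,y,a,g]((S ⋈[a=d] R)))) → 2

E1 and E2 produce the same multiset:
g | f
1 | 8
9 | 7

yes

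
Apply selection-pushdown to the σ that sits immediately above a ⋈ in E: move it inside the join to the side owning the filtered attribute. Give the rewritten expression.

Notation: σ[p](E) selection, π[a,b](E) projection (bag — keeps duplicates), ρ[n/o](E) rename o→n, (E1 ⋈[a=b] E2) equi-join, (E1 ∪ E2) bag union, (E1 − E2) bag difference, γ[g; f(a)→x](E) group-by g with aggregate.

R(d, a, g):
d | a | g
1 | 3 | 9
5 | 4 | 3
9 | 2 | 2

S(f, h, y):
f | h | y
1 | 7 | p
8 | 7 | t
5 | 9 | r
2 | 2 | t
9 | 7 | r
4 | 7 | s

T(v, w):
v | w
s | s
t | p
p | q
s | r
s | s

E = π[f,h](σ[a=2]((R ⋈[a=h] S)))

σ filters on a, owned by the left side.
E' = π[f,h]((σ[a=2](R) ⋈[a=h] S))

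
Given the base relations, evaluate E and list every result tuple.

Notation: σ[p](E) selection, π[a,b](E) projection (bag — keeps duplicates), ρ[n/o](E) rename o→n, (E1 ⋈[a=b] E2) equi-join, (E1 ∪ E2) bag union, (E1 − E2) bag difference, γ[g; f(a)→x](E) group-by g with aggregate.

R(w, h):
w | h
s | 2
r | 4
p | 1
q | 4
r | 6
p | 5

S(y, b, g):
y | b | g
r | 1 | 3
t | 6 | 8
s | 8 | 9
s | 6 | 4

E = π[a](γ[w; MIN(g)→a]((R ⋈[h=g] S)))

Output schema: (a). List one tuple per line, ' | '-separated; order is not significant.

Per-node cardinality:
  R → 6
  S → 4
  (R ⋈[h=g] S) → 2
  γ[w; MIN(g)→a]((R ⋈[h=g] S)) → 2
  π[a](γ[w; MIN(g)→a]((R ⋈[h=g] S))) → 2

== RESULT ==
a
4
4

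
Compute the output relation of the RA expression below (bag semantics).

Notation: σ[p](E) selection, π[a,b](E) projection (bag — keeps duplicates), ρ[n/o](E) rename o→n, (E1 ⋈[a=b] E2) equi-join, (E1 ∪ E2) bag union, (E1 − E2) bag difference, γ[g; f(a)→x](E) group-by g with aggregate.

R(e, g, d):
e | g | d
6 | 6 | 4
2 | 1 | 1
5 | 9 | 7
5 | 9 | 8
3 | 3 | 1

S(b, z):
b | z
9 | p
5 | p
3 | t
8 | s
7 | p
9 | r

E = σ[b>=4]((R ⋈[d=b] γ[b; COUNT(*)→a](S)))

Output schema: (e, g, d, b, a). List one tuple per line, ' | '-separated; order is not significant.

Row counts bottom-up:
  R → 5
  S → 6
  γ[b; COUNT(*)→a](S) → 5
  (R ⋈[d=b] γ[b; COUNT(*)→a](S)) → 2
  σ[b>=4]((R ⋈[d=b] γ[b; COUNT(*)→a](S))) → 2

== RESULT ==
e | g | d | b | a
5 | 9 | 7 | 7 | 1
5 | 9 | 8 | 8 | 1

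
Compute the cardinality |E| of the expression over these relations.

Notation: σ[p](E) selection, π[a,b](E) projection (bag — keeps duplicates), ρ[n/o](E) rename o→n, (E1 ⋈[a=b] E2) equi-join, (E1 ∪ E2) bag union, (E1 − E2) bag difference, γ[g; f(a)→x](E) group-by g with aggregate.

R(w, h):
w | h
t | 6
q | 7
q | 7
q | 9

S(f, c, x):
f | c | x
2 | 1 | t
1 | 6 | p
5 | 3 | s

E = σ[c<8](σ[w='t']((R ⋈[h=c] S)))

Stepwise |·|:
  R → 4
  S → 3
  (R ⋈[h=c] S) → 1
  σ[w='t']((R ⋈[h=c] S)) → 1
  σ[c<8](σ[w='t']((R ⋈[h=c] S))) → 1

|E| = 1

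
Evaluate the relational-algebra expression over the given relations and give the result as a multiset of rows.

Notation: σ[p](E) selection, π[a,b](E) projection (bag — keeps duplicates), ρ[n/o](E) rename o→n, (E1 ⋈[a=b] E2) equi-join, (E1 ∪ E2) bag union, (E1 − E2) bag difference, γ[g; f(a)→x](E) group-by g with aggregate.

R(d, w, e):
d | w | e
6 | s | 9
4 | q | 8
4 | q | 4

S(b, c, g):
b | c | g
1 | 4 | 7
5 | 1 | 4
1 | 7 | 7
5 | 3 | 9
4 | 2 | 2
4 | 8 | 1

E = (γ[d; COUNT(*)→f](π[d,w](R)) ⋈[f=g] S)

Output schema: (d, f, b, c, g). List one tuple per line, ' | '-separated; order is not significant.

Row counts bottom-up:
  R → 3
  π[d,w](R) → 3
  γ[d; COUNT(*)→f](π[d,w](R)) → 2
  S → 6
  (γ[d; COUNT(*)→f](π[d,w](R)) ⋈[f=g] S) → 2

== RESULT ==
d | f | b | c | g
4 | 2 | 4 | 2 | 2
6 | 1 | 4 | 8 | 1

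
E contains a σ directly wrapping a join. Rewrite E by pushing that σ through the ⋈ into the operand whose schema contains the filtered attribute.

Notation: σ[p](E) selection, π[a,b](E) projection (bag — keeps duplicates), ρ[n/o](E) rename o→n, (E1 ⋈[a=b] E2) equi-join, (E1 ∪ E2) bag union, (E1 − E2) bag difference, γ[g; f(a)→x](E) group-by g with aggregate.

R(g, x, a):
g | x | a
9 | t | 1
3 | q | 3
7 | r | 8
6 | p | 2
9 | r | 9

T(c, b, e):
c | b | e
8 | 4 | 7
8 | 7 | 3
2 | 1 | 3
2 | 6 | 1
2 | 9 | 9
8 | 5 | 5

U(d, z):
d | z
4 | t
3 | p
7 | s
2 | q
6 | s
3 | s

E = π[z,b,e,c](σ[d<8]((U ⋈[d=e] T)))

σ filters on d, owned by the left side.
E' = π[z,b,e,c]((σ[d<8](U) ⋈[d=e] T))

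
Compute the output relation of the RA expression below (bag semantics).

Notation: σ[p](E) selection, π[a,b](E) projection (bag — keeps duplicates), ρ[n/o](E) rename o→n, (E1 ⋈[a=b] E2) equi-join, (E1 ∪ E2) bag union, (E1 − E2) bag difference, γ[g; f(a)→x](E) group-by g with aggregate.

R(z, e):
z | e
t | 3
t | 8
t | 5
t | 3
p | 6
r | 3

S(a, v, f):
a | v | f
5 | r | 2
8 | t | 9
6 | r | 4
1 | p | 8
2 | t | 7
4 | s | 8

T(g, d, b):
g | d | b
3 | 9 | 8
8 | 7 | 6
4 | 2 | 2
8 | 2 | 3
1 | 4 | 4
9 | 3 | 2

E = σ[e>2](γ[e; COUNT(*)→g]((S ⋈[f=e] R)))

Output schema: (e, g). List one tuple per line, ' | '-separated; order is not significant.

Stepwise |·|:
  S → 6
  R → 6
  (S ⋈[f=e] R) → 2
  γ[e; COUNT(*)→g]((S ⋈[f=e] R)) → 1
  σ[e>2](γ[e; COUNT(*)→g]((S ⋈[f=e] R))) → 1

== RESULT ==
e | g
8 | 2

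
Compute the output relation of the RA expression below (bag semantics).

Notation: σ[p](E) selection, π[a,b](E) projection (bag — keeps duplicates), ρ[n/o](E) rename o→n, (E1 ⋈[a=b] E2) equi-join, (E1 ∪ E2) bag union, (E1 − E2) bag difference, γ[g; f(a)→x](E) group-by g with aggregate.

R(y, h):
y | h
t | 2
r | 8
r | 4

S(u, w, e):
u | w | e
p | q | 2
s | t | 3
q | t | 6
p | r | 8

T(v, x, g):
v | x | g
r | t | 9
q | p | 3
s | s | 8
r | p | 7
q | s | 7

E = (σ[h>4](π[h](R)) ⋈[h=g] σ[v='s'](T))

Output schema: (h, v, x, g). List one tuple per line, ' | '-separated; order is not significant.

Per-node cardinality:
  R → 3
  π[h](R) → 3
  σ[h>4](π[h](R)) → 1
  T → 5
  σ[v='s'](T) → 1
  (σ[h>4](π[h](R)) ⋈[h=g] σ[v='s'](T)) → 1

== RESULT ==
h | v | x | g
8 | s | s | 8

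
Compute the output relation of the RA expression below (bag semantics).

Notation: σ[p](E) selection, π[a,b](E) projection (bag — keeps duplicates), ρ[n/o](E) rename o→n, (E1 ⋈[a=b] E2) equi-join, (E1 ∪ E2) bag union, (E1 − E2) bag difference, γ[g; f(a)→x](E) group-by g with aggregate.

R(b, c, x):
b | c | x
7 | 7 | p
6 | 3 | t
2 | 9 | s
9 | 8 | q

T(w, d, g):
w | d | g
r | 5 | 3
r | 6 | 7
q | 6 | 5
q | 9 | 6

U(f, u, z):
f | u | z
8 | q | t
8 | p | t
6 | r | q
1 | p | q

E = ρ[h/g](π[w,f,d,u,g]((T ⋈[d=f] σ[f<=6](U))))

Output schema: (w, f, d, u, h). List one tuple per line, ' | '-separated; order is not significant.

Stepwise |·|:
  T → 4
  U → 4
  σ[f<=6](U) → 2
  (T ⋈[d=f] σ[f<=6](U)) → 2
  π[w,f,d,u,g]((T ⋈[d=f] σ[f<=6](U))) → 2
  ρ[h/g](π[w,f,d,u,g]((T ⋈[d=f] σ[f<=6](U)))) → 2

== RESULT ==
w | f | d | u | h
q | 6 | 6 | r | 5
r | 6 | 6 | r | 7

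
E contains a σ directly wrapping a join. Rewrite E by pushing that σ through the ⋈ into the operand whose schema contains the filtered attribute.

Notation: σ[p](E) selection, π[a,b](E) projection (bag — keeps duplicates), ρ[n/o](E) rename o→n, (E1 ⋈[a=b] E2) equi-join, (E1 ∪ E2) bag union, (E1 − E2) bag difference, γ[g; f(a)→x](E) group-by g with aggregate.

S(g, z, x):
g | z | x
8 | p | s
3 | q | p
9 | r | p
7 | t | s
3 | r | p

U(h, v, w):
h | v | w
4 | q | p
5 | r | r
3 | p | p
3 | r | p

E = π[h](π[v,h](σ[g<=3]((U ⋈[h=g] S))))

σ filters on g, owned by the right side.
E' = π[h](π[v,h]((U ⋈[h=g] σ[g<=3](S))))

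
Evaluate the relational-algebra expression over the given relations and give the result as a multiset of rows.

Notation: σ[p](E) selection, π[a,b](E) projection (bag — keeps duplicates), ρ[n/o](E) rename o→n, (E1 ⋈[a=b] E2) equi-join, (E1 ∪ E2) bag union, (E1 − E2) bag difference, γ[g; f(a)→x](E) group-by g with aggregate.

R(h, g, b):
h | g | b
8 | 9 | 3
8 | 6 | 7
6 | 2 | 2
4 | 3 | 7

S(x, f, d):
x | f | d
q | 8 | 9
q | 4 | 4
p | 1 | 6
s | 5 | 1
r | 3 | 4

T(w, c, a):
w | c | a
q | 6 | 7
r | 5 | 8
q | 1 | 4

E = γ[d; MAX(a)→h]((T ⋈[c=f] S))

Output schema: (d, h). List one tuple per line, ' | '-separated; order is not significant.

Row counts bottom-up:
  T → 3
  S → 5
  (T ⋈[c=f] S) → 2
  γ[d; MAX(a)→h]((T ⋈[c=f] S)) → 2

== RESULT ==
d | h
1 | 8
6 | 4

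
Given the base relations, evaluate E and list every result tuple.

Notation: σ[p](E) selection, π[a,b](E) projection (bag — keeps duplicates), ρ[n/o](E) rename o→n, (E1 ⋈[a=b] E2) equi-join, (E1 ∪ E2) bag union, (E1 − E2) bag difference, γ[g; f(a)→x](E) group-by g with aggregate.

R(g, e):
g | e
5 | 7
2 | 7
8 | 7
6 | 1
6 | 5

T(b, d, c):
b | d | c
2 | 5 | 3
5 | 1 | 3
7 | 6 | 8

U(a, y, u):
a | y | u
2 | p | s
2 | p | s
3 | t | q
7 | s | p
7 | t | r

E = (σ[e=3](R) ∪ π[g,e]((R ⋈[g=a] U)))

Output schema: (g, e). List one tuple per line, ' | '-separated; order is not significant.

Row counts bottom-up:
  R → 5
  σ[e=3](R) → 0
  R → 5
  U → 5
  (R ⋈[g=a] U) → 2
  π[g,e]((R ⋈[g=a] U)) → 2
  (σ[e=3](R) ∪ π[g,e]((R ⋈[g=a] U))) → 2

== RESULT ==
g | e
2 | 7
2 | 7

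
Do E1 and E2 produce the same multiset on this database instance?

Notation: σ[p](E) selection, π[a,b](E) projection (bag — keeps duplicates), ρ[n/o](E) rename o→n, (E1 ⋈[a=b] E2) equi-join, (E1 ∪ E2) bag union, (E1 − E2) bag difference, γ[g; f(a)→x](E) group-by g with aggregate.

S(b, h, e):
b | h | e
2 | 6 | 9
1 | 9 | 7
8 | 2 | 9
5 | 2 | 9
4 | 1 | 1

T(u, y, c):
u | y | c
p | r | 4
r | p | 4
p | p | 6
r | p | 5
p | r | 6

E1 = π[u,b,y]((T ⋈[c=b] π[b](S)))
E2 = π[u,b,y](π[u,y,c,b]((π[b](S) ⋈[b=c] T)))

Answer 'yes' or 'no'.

E1 per-node cardinality:
  T → 5
  S → 5
  π[b](S) → 5
  (T ⋈[c=b] π[b](S)) → 3
  π[u,b,y]((T ⋈[c=b] π[b](S))) → 3
E2 per-node cardinality:
  S → 5
  π[b](S) → 5
  T → 5
  (π[b](S) ⋈[b=c] T) → 3
  π[u,y,c,b]((π[b](S) ⋈[b=c] T)) → 3
  π[u,b,y](π[u,y,c,b]((π[b](S) ⋈[b=c] T))) → 3

E1 and E2 produce the same multiset:
u | b | y
p | 4 | r
r | 4 | p
r | 5 | p

yes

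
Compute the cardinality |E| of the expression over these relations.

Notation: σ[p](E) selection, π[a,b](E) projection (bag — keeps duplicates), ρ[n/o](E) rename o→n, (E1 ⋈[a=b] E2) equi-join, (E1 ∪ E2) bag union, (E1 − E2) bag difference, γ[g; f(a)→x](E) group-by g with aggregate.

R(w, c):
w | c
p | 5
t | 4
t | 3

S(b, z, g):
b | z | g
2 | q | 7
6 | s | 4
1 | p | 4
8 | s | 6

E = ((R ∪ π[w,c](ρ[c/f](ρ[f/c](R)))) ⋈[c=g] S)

Stepwise |·|:
  R → 3
  R → 3
  ρ[f/c](R) → 3
  ρ[c/f](ρ[f/c](R)) → 3
  π[w,c](ρ[c/f](ρ[f/c](R))) → 3
  (R ∪ π[w,c](ρ[c/f](ρ[f/c](R)))) → 6
  S → 4
  ((R ∪ π[w,c](ρ[c/f](ρ[f/c](R)))) ⋈[c=g] S) → 4

|E| = 4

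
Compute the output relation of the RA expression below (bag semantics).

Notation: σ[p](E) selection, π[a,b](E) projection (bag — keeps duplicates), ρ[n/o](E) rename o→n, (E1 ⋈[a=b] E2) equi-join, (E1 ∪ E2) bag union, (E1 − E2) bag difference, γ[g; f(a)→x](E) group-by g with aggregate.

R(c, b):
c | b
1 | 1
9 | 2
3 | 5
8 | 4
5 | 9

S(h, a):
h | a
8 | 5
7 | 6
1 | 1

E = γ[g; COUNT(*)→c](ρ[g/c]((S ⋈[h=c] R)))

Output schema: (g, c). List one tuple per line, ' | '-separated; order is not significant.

Row counts bottom-up:
  S → 3
  R → 5
  (S ⋈[h=c] R) → 2
  ρ[g/c]((S ⋈[h=c] R)) → 2
  γ[g; COUNT(*)→c](ρ[g/c]((S ⋈[h=c] R))) → 2

== RESULT ==
g | c
1 | 1
8 | 1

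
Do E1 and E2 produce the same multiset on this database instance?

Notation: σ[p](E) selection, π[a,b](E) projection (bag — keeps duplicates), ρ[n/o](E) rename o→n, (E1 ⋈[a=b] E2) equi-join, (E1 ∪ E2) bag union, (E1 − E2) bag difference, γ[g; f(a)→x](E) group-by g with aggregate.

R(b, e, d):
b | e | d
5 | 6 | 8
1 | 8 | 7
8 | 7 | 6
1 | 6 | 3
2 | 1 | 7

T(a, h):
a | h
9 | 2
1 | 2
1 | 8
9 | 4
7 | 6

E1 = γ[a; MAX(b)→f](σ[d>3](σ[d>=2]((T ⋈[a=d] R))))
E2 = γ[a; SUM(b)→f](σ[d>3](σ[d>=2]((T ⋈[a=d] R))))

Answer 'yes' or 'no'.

E1 stepwise |·|:
  T → 5
  R → 5
  (T ⋈[a=d] R) → 2
  σ[d>=2]((T ⋈[a=d] R)) → 2
  σ[d>3](σ[d>=2]((T ⋈[a=d] R))) → 2
  γ[a; MAX(b)→f](σ[d>3](σ[d>=2]((T ⋈[a=d] R)))) → 1
E2 stepwise |·|:
  T → 5
  R → 5
  (T ⋈[a=d] R) → 2
  σ[d>=2]((T ⋈[a=d] R)) → 2
  σ[d>3](σ[d>=2]((T ⋈[a=d] R))) → 2
  γ[a; SUM(b)→f](σ[d>3](σ[d>=2]((T ⋈[a=d] R)))) → 1

E1 result:
a | f
7 | 2
E2 result:
a | f
7 | 3
Witness: (7, 2) appears 1× in E1 but 0× in E2.

no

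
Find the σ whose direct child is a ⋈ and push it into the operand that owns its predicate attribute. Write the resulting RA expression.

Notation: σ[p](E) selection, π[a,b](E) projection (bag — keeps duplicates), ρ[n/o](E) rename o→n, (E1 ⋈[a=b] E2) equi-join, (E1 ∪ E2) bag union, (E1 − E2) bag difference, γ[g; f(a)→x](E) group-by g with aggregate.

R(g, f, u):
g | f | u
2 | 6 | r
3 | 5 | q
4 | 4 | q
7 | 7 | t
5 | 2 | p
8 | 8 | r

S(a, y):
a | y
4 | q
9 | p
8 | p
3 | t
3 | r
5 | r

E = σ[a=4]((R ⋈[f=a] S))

σ filters on a, owned by the right side.
E' = (R ⋈[f=a] σ[a=4](S))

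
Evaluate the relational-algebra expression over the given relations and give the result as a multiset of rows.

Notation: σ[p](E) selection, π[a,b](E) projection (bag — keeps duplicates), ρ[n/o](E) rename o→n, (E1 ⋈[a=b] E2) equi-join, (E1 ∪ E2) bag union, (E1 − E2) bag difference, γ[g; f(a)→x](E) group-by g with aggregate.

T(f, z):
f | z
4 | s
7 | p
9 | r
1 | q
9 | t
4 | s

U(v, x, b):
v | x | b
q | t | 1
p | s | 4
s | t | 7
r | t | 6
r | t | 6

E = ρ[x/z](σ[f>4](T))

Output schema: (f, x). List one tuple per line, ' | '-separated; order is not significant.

Stepwise |·|:
  T → 6
  σ[f>4](T) → 3
  ρ[x/z](σ[f>4](T)) → 3

== RESULT ==
f | x
7 | p
9 | r
9 | t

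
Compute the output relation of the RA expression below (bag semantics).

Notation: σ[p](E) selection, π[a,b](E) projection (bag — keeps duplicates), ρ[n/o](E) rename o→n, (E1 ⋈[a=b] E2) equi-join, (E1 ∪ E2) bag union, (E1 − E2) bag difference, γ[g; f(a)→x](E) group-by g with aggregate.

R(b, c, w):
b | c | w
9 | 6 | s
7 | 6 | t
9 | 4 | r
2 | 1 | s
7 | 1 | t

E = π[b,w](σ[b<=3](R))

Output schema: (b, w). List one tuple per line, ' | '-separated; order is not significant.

Row counts bottom-up:
  R → 5
  σ[b<=3](R) → 1
  π[b,w](σ[b<=3](R)) → 1

== RESULT ==
b | w
2 | s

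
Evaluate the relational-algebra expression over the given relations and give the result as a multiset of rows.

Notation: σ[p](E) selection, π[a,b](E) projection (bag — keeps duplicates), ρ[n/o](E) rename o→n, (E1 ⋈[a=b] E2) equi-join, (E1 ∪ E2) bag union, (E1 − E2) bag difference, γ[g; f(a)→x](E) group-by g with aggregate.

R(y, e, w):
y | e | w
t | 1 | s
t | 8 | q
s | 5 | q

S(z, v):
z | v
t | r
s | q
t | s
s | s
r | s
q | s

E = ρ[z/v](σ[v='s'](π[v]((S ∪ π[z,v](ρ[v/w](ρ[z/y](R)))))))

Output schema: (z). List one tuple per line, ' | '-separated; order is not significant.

Subexpression sizes:
  S → 6
  R → 3
  ρ[z/y](R) → 3
  ρ[v/w](ρ[z/y](R)) → 3
  π[z,v](ρ[v/w](ρ[z/y](R))) → 3
  (S ∪ π[z,v](ρ[v/w](ρ[z/y](R)))) → 9
  π[v]((S ∪ π[z,v](ρ[v/w](ρ[z/y](R))))) → 9
  σ[v='s'](π[v]((S ∪ π[z,v](ρ[v/w](ρ[z/y](R)))))) → 5
  ρ[z/v](σ[v='s'](π[v]((S ∪ π[z,v](ρ[v/w](ρ[z/y](R))))))) → 5

== RESULT ==
z
s
s
s
s
s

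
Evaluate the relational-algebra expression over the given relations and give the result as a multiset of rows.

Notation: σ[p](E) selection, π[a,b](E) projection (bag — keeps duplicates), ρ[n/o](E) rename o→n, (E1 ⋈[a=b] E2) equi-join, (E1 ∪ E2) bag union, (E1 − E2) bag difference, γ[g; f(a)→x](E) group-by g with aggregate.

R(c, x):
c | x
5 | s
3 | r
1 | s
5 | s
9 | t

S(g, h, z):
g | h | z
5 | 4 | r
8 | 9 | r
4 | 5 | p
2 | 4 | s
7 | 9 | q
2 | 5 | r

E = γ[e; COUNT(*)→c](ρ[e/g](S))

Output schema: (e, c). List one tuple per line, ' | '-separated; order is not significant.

Row counts bottom-up:
  S → 6
  ρ[e/g](S) → 6
  γ[e; COUNT(*)→c](ρ[e/g](S)) → 5

== RESULT ==
e | c
2 | 2
4 | 1
5 | 1
7 | 1
8 | 1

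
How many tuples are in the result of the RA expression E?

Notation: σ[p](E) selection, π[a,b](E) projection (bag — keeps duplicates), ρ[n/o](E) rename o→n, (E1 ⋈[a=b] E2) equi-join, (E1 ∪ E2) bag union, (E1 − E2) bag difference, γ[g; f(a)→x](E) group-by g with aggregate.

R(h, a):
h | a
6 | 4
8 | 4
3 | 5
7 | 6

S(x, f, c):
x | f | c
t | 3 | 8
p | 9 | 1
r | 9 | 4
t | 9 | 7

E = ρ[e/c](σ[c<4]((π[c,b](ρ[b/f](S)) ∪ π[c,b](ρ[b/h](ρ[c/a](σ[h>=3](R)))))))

Subexpression sizes:
  S → 4
  ρ[b/f](S) → 4
  π[c,b](ρ[b/f](S)) → 4
  R → 4
  σ[h>=3](R) → 4
  ρ[c/a](σ[h>=3](R)) → 4
  ρ[b/h](ρ[c/a](σ[h>=3](R))) → 4
  π[c,b](ρ[b/h](ρ[c/a](σ[h>=3](R)))) → 4
  (π[c,b](ρ[b/f](S)) ∪ π[c,b](ρ[b/h](ρ[c/a](σ[h>=3](R))))) → 8
  σ[c<4]((π[c,b](ρ[b/f](S)) ∪ π[c,b](ρ[b/h](ρ[c/a](σ[h>=3](R)))))) → 1
  ρ[e/c](σ[c<4]((π[c,b](ρ[b/f](S)) ∪ π[c,b](ρ[b/h](ρ[c/a](σ[h>=3](R))))))) → 1

|E| = 1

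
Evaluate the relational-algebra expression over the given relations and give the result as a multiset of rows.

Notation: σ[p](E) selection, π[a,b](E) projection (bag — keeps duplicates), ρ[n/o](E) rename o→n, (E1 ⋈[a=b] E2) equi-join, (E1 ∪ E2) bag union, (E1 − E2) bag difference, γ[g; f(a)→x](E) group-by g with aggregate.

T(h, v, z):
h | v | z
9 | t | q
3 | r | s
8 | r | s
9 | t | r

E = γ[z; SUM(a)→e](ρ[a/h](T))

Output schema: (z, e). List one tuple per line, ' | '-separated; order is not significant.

Subexpression sizes:
  T → 4
  ρ[a/h](T) → 4
  γ[z; SUM(a)→e](ρ[a/h](T)) → 3

== RESULT ==
z | e
q | 9
r | 9
s | 11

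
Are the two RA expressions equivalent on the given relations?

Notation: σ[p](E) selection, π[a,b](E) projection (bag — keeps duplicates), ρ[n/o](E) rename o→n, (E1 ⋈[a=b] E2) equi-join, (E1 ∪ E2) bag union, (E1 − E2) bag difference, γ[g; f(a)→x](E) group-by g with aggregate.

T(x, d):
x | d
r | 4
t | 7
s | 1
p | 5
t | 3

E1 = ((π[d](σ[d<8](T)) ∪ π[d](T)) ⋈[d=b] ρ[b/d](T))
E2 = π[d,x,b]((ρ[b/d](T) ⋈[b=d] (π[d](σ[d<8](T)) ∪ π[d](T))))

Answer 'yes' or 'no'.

E1 subexpression sizes:
  T → 5
  σ[d<8](T) → 5
  π[d](σ[d<8](T)) → 5
  T → 5
  π[d](T) → 5
  (π[d](σ[d<8](T)) ∪ π[d](T)) → 10
  T → 5
  ρ[b/d](T) → 5
  ((π[d](σ[d<8](T)) ∪ π[d](T)) ⋈[d=b] ρ[b/d](T)) → 10
E2 subexpression sizes:
  T → 5
  ρ[b/d](T) → 5
  T → 5
  σ[d<8](T) → 5
  π[d](σ[d<8](T)) → 5
  T → 5
  π[d](T) → 5
  (π[d](σ[d<8](T)) ∪ π[d](T)) → 10
  (ρ[b/d](T) ⋈[b=d] (π[d](σ[d<8](T)) ∪ π[d](T))) → 10
  π[d,x,b]((ρ[b/d](T) ⋈[b=d] (π[d](σ[d<8](T)) ∪ π[d](T)))) → 10

E1 and E2 produce the same multiset:
d | x | b
1 | s | 1
1 | s | 1
3 | t | 3
3 | t | 3
4 | r | 4
4 | r | 4
5 | p | 5
5 | p | 5
7 | t | 7
7 | t | 7

yes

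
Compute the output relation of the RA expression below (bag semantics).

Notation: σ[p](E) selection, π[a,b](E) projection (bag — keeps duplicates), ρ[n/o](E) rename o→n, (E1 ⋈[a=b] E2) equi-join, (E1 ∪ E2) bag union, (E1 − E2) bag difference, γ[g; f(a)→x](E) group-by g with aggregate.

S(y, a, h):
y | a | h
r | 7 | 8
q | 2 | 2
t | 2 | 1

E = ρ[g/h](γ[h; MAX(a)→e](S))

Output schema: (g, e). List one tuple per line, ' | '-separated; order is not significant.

Per-node cardinality:
  S → 3
  γ[h; MAX(a)→e](S) → 3
  ρ[g/h](γ[h; MAX(a)→e](S)) → 3

== RESULT ==
g | e
1 | 2
2 | 2
8 | 7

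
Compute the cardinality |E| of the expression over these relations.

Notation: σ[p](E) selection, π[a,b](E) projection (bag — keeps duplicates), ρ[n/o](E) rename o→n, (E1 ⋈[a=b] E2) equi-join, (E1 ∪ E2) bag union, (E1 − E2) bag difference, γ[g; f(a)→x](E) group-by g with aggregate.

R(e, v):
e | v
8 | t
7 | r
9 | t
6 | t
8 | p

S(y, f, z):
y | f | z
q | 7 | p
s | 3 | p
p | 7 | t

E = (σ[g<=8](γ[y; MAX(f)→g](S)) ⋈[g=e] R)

Per-node cardinality:
  S → 3
  γ[y; MAX(f)→g](S) → 3
  σ[g<=8](γ[y; MAX(f)→g](S)) → 3
  R → 5
  (σ[g<=8](γ[y; MAX(f)→g](S)) ⋈[g=e] R) → 2

|E| = 2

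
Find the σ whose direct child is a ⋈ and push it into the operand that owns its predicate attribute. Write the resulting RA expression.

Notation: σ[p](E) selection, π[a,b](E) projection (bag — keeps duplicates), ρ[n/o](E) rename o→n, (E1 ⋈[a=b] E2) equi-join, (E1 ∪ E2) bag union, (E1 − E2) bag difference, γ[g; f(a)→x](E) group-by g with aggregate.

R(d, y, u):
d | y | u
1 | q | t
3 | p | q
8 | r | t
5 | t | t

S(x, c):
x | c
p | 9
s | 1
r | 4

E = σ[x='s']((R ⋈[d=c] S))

σ filters on x, owned by the right side.
E' = (R ⋈[d=c] σ[x='s'](S))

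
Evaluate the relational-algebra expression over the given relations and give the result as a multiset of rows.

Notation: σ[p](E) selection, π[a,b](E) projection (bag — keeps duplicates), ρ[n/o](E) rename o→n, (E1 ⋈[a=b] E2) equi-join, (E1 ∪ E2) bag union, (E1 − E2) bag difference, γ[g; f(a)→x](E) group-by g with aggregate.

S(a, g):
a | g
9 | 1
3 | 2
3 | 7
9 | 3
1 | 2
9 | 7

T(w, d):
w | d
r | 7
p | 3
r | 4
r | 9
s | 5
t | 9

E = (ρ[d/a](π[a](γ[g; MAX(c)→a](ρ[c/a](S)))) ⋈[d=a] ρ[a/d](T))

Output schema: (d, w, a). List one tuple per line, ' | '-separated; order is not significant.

Stepwise |·|:
  S → 6
  ρ[c/a](S) → 6
  γ[g; MAX(c)→a](ρ[c/a](S)) → 4
  π[a](γ[g; MAX(c)→a](ρ[c/a](S))) → 4
  ρ[d/a](π[a](γ[g; MAX(c)→a](ρ[c/a](S)))) → 4
  T → 6
  ρ[a/d](T) → 6
  (ρ[d/a](π[a](γ[g; MAX(c)→a](ρ[c/a](S)))) ⋈[d=a] ρ[a/d](T)) → 7

== RESULT ==
d | w | a
3 | p | 3
9 | r | 9
9 | r | 9
9 | r | 9
9 | t | 9
9 | t | 9
9 | t | 9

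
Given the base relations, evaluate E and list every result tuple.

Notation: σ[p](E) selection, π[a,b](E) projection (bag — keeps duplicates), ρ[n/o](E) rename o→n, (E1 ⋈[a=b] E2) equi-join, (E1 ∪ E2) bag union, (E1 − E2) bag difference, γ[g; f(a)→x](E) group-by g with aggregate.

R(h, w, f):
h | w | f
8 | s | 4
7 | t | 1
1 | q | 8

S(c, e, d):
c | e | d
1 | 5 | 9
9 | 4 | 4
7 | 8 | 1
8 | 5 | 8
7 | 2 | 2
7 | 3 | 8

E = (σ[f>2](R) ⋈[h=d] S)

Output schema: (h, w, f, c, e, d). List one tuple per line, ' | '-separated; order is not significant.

Stepwise |·|:
  R → 3
  σ[f>2](R) → 2
  S → 6
  (σ[f>2](R) ⋈[h=d] S) → 3

== RESULT ==
h | w | f | c | e | d
1 | q | 8 | 7 | 8 | 1
8 | s | 4 | 7 | 3 | 8
8 | s | 4 | 8 | 5 | 8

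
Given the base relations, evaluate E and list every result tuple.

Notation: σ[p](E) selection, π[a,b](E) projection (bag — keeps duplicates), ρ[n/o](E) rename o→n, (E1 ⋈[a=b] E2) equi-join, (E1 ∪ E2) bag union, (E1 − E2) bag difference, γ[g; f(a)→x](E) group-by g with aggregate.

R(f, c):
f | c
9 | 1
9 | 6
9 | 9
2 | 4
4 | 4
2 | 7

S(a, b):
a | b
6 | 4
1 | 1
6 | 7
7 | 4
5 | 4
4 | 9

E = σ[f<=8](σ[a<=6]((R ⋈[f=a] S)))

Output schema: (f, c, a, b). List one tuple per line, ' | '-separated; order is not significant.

Row counts bottom-up:
  R → 6
  S → 6
  (R ⋈[f=a] S) → 1
  σ[a<=6]((R ⋈[f=a] S)) → 1
  σ[f<=8](σ[a<=6]((R ⋈[f=a] S))) → 1

== RESULT ==
f | c | a | b
4 | 4 | 4 | 9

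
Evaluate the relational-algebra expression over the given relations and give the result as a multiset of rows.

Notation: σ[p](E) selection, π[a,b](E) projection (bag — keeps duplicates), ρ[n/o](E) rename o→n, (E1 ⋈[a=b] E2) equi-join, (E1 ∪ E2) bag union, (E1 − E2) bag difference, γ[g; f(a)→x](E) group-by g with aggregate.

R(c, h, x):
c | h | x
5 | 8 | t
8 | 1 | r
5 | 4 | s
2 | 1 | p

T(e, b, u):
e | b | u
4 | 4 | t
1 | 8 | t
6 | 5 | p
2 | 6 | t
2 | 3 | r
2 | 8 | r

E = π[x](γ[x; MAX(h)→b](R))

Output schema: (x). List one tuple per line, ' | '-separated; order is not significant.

Stepwise |·|:
  R → 4
  γ[x; MAX(h)→b](R) → 4
  π[x](γ[x; MAX(h)→b](R)) → 4

== RESULT ==
x
p
r
s
t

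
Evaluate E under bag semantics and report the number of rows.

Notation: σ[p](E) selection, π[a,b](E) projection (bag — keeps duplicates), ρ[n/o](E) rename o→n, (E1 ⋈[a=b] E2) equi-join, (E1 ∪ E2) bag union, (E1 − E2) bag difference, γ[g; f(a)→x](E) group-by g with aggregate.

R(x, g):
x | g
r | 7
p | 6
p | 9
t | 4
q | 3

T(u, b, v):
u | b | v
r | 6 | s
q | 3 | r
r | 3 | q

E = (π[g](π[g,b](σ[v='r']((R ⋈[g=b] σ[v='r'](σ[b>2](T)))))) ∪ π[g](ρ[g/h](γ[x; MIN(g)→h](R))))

Stepwise |·|:
  R → 5
  T → 3
  σ[b>2](T) → 3
  σ[v='r'](σ[b>2](T)) → 1
  (R ⋈[g=b] σ[v='r'](σ[b>2](T))) → 1
  σ[v='r']((R ⋈[g=b] σ[v='r'](σ[b>2](T)))) → 1
  π[g,b](σ[v='r']((R ⋈[g=b] σ[v='r'](σ[b>2](T))))) → 1
  π[g](π[g,b](σ[v='r']((R ⋈[g=b] σ[v='r'](σ[b>2](T)))))) → 1
  R → 5
  γ[x; MIN(g)→h](R) → 4
  ρ[g/h](γ[x; MIN(g)→h](R)) → 4
  π[g](ρ[g/h](γ[x; MIN(g)→h](R))) → 4
  (π[g](π[g,b](σ[v='r']((R ⋈[g=b] σ[v='r'](σ[b>2](T)))))) ∪ π[g](ρ[g/h](γ[x; MIN(g)→h](R)))) → 5

|E| = 5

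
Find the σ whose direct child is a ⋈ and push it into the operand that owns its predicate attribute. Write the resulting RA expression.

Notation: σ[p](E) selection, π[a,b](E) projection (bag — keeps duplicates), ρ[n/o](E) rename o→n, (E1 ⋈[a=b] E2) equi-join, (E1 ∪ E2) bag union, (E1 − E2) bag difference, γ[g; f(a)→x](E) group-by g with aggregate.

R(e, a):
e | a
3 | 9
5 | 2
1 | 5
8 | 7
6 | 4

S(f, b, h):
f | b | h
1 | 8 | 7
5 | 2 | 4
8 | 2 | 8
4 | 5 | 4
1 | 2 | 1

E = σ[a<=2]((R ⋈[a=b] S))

σ filters on a, owned by the left side.
E' = (σ[a<=2](R) ⋈[a=b] S)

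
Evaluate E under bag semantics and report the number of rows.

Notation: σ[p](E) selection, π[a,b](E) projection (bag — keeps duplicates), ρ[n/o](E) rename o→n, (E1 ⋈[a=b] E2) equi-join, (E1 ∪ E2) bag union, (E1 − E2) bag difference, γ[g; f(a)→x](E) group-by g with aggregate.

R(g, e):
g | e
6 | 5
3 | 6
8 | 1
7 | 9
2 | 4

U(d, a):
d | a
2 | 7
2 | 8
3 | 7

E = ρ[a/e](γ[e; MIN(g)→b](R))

Row counts bottom-up:
  R → 5
  γ[e; MIN(g)→b](R) → 5
  ρ[a/e](γ[e; MIN(g)→b](R)) → 5

|E| = 5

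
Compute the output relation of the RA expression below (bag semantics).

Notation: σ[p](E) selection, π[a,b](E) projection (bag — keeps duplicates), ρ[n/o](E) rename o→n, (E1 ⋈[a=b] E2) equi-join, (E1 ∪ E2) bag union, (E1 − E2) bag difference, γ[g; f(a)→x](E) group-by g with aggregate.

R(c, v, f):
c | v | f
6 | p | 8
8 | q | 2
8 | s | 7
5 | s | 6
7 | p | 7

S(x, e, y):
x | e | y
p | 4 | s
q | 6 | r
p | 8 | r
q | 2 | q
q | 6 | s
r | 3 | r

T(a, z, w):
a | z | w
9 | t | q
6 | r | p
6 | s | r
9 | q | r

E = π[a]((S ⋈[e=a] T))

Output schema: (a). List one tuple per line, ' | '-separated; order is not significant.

Subexpression sizes:
  S → 6
  T → 4
  (S ⋈[e=a] T) → 4
  π[a]((S ⋈[e=a] T)) → 4

== RESULT ==
a
6
6
6
6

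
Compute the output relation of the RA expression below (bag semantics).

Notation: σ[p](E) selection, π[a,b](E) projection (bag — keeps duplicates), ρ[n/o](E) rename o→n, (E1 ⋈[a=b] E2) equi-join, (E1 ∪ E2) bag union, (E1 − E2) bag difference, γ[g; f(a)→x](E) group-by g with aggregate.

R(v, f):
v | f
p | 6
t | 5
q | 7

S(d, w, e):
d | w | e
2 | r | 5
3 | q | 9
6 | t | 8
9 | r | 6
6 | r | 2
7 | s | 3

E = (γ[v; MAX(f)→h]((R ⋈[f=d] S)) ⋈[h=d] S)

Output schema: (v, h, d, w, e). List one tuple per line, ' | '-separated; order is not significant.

Subexpression sizes:
  R → 3
  S → 6
  (R ⋈[f=d] S) → 3
  γ[v; MAX(f)→h]((R ⋈[f=d] S)) → 2
  S → 6
  (γ[v; MAX(f)→h]((R ⋈[f=d] S)) ⋈[h=d] S) → 3

== RESULT ==
v | h | d | w | e
p | 6 | 6 | r | 2
p | 6 | 6 | t | 8
q | 7 | 7 | s | 3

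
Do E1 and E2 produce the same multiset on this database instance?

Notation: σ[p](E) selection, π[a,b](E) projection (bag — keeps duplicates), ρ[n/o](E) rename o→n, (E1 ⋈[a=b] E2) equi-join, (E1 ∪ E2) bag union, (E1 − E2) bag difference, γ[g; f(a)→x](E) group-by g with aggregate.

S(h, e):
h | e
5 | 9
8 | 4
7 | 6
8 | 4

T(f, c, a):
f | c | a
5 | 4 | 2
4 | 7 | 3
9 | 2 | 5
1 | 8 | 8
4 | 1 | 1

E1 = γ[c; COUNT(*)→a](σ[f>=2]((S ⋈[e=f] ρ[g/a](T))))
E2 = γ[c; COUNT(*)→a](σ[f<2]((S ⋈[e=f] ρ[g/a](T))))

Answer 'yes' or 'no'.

E1 stepwise |·|:
  S → 4
  T → 5
  ρ[g/a](T) → 5
  (S ⋈[e=f] ρ[g/a](T)) → 5
  σ[f>=2]((S ⋈[e=f] ρ[g/a](T))) → 5
  γ[c; COUNT(*)→a](σ[f>=2]((S ⋈[e=f] ρ[g/a](T)))) → 3
E2 stepwise |·|:
  S → 4
  T → 5
  ρ[g/a](T) → 5
  (S ⋈[e=f] ρ[g/a](T)) → 5
  σ[f<2]((S ⋈[e=f] ρ[g/a](T))) → 0
  γ[c; COUNT(*)→a](σ[f<2]((S ⋈[e=f] ρ[g/a](T)))) → 0

E1 result:
c | a
1 | 2
2 | 1
7 | 2
E2 result:
c | a
(0 rows)
Witness: (1, 2) appears 1× in E1 but 0× in E2.

no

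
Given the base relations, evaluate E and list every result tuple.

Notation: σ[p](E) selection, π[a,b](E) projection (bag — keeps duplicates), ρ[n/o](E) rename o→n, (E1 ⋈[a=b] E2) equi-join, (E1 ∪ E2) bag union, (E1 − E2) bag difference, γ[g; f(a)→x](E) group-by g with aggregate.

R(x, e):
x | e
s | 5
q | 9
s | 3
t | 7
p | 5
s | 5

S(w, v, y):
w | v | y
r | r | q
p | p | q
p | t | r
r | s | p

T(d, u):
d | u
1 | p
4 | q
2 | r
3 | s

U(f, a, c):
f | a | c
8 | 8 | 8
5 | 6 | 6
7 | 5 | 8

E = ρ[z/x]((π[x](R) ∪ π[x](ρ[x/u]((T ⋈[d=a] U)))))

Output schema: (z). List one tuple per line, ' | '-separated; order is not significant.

Row counts bottom-up:
  R → 6
  π[x](R) → 6
  T → 4
  U → 3
  (T ⋈[d=a] U) → 0
  ρ[x/u]((T ⋈[d=a] U)) → 0
  π[x](ρ[x/u]((T ⋈[d=a] U))) → 0
  (π[x](R) ∪ π[x](ρ[x/u]((T ⋈[d=a] U)))) → 6
  ρ[z/x]((π[x](R) ∪ π[x](ρ[x/u]((T ⋈[d=a] U))))) → 6

== RESULT ==
z
p
q
s
s
s
t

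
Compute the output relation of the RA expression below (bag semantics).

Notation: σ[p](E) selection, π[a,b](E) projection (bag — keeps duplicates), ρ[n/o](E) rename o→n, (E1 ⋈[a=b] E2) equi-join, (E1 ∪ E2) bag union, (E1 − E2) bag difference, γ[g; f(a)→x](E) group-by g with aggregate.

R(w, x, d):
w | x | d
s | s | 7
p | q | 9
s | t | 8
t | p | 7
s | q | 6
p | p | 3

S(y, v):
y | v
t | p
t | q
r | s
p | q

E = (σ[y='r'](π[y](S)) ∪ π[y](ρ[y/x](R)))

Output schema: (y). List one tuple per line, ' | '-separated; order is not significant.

Row counts bottom-up:
  S → 4
  π[y](S) → 4
  σ[y='r'](π[y](S)) → 1
  R → 6
  ρ[y/x](R) → 6
  π[y](ρ[y/x](R)) → 6
  (σ[y='r'](π[y](S)) ∪ π[y](ρ[y/x](R))) → 7

== RESULT ==
y
p
p
q
q
r
s
t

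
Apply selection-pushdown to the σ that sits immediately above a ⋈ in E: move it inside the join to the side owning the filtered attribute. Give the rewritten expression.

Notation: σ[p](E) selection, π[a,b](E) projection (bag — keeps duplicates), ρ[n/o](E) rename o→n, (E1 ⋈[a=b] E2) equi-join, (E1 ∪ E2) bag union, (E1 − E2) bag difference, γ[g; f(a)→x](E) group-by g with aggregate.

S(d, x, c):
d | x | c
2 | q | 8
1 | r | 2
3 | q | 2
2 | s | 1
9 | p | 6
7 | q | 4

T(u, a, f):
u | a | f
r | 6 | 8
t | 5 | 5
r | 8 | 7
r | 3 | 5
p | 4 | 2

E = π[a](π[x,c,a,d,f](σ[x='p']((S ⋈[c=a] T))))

σ filters on x, owned by the left side.
E' = π[a](π[x,c,a,d,f]((σ[x='p'](S) ⋈[c=a] T)))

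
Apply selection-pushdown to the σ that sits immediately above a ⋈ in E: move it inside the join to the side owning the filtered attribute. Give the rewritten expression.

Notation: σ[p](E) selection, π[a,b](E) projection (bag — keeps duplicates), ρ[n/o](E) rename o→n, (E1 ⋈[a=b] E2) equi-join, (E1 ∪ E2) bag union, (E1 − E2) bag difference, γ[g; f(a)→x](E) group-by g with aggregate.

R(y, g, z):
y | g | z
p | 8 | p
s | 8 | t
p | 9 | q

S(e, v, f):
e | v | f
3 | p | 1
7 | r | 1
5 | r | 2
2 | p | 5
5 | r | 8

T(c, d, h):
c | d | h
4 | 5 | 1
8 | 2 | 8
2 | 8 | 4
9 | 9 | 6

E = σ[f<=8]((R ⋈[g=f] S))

σ filters on f, owned by the right side.
E' = (R ⋈[g=f] σ[f<=8](S))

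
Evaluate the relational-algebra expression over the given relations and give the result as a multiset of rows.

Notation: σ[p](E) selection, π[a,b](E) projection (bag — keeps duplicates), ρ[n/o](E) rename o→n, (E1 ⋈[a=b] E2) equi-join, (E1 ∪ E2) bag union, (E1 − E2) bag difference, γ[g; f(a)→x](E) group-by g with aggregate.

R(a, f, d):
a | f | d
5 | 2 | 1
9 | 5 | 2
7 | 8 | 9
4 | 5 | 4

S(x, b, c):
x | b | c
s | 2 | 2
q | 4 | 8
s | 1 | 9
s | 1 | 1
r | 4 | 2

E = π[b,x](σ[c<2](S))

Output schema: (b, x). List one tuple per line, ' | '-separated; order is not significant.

Subexpression sizes:
  S → 5
  σ[c<2](S) → 1
  π[b,x](σ[c<2](S)) → 1

== RESULT ==
b | x
1 | s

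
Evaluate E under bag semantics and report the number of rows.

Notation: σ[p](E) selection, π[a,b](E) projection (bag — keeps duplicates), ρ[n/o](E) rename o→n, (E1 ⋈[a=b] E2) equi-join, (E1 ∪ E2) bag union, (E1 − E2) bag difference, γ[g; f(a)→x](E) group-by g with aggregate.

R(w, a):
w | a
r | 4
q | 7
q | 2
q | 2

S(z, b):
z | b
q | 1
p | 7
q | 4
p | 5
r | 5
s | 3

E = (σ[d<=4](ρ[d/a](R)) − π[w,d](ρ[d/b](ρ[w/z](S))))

Row counts bottom-up:
  R → 4
  ρ[d/a](R) → 4
  σ[d<=4](ρ[d/a](R)) → 3
  S → 6
  ρ[w/z](S) → 6
  ρ[d/b](ρ[w/z](S)) → 6
  π[w,d](ρ[d/b](ρ[w/z](S))) → 6
  (σ[d<=4](ρ[d/a](R)) − π[w,d](ρ[d/b](ρ[w/z](S)))) → 3

|E| = 3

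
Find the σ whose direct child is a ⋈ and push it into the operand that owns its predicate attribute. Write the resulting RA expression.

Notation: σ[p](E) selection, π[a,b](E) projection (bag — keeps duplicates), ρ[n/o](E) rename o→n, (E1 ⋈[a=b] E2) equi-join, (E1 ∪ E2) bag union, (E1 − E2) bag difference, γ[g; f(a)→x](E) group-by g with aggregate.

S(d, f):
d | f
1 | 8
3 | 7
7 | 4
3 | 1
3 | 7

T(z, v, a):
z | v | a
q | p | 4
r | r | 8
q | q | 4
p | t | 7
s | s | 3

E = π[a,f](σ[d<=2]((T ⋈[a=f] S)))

σ filters on d, owned by the right side.
E' = π[a,f]((T ⋈[a=f] σ[d<=2](S)))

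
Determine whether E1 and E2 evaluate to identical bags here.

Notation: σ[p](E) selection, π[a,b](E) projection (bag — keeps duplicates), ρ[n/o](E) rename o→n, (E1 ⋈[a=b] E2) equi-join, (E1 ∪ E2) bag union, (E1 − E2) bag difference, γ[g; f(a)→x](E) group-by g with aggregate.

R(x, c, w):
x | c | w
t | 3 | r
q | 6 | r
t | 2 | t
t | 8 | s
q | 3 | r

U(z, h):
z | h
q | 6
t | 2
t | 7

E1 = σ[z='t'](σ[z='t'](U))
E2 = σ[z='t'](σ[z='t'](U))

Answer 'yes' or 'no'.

E1 subexpression sizes:
  U → 3
  σ[z='t'](U) → 2
  σ[z='t'](σ[z='t'](U)) → 2
E2 subexpression sizes:
  U → 3
  σ[z='t'](U) → 2
  σ[z='t'](σ[z='t'](U)) → 2

E1 and E2 produce the same multiset:
z | h
t | 2
t | 7

yes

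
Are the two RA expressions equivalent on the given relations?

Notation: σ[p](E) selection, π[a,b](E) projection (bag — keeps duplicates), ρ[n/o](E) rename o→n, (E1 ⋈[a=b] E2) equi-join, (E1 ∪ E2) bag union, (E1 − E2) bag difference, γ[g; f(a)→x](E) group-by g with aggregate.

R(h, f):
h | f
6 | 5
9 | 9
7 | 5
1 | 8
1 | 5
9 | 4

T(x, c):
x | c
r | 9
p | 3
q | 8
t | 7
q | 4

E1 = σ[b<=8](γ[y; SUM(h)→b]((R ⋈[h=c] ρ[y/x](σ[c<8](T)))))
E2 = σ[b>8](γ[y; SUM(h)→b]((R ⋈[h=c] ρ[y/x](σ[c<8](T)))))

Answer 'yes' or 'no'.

E1 per-node cardinality:
  R → 6
  T → 5
  σ[c<8](T) → 3
  ρ[y/x](σ[c<8](T)) → 3
  (R ⋈[h=c] ρ[y/x](σ[c<8](T))) → 1
  γ[y; SUM(h)→b]((R ⋈[h=c] ρ[y/x](σ[c<8](T)))) → 1
  σ[b<=8](γ[y; SUM(h)→b]((R ⋈[h=c] ρ[y/x](σ[c<8](T))))) → 1
E2 per-node cardinality:
  R → 6
  T → 5
  σ[c<8](T) → 3
  ρ[y/x](σ[c<8](T)) → 3
  (R ⋈[h=c] ρ[y/x](σ[c<8](T))) → 1
  γ[y; SUM(h)→b]((R ⋈[h=c] ρ[y/x](σ[c<8](T)))) → 1
  σ[b>8](γ[y; SUM(h)→b]((R ⋈[h=c] ρ[y/x](σ[c<8](T))))) → 0

E1 result:
y | b
t | 7
E2 result:
y | b
(0 rows)
Witness: ('t', 7) appears 1× in E1 but 0× in E2.

no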